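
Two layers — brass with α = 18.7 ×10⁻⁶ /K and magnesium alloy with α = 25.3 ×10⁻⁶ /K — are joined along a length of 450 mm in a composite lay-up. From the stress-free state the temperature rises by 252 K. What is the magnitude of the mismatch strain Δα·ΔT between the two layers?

Δα = |18.7 − 25.3|×10⁻⁶/K = 6.60×10⁻⁶/K.
Mismatch strain = Δα·ΔT = 6.60×10⁻⁶ × 252.0 = 1.66×10⁻³.

1.66×10⁻³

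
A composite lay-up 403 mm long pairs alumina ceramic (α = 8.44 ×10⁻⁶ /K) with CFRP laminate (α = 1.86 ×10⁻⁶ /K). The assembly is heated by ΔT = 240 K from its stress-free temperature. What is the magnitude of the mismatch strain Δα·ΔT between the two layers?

Δα = |8.44 − 1.86|×10⁻⁶/K = 6.58×10⁻⁶/K.
Mismatch strain = Δα·ΔT = 6.58×10⁻⁶ × 240.0 = 1.58×10⁻³.

1.58×10⁻³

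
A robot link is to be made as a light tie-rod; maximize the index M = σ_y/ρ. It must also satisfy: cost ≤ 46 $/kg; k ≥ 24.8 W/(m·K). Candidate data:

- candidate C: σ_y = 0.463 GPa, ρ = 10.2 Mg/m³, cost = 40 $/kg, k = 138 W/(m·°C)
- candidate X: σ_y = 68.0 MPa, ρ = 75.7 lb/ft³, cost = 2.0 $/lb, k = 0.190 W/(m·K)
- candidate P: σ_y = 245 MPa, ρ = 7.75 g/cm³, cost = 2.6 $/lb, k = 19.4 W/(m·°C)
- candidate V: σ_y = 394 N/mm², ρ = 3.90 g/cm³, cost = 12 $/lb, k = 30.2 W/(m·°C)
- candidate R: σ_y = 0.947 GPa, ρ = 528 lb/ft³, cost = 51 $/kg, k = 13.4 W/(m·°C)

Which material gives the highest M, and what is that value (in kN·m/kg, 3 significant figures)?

candidate V, M = 101 kN·m/kg

Screen on constraints: cost ≤ 46 $/kg; k ≥ 24.8 W/(m·K). Survivors: candidate C, candidate V.
In SI units:
  candidate C: σ_y = 463.0 MPa, ρ = 10200 kg/m³
  candidate V: σ_y = 394.0 MPa, ρ = 3900 kg/m³
  candidate V: M = 101 kN·m/kg
  candidate C: M = 45.4 kN·m/kg
The maximum is for candidate V.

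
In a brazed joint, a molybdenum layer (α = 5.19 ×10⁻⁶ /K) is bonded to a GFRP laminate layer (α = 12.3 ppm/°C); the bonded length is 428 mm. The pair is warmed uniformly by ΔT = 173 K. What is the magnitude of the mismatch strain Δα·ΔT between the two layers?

Δα = |5.19 − 12.3|×10⁻⁶/K = 7.11×10⁻⁶/K.
Mismatch strain = Δα·ΔT = 7.11×10⁻⁶ × 173.0 = 1.23×10⁻³.

1.23×10⁻³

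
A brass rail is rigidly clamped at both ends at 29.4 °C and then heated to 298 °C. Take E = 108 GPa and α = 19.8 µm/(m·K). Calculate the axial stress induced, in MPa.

574 MPa

ΔT = 268.6 K. Constrained thermal stress σ = E·α·ΔT = 108.0×10³ MPa × 19.8×10⁻⁶ × 268.6 = 574 MPa (compressive).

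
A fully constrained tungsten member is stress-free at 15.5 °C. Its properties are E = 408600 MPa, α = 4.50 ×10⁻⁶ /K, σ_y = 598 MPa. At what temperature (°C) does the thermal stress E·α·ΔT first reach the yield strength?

341 °C

E = 408600 MPa = 408.6 GPa.
E·α·ΔT = 598.0 MPa ⇒ ΔT = 598.0 / (408.6×10³ × 4.50×10⁻⁶) = 325.2 K.
T = 15.5 + 325.2 = 340.7 °C.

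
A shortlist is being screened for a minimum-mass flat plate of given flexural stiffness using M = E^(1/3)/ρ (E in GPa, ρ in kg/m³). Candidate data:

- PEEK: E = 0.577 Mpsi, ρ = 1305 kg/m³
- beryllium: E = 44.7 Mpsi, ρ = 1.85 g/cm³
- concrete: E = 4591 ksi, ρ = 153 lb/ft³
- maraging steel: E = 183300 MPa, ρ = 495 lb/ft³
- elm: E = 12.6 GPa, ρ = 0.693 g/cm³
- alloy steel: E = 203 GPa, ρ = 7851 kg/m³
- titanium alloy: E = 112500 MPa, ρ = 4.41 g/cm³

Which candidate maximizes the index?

beryllium

Convert each candidate to consistent units, then evaluate M:
  PEEK: E = 3.978 GPa, ρ = 1305 kg/m³
  beryllium: E = 308.2 GPa, ρ = 1850 kg/m³
  concrete: E = 31.65 GPa, ρ = 2451 kg/m³
  maraging steel: E = 183.3 GPa, ρ = 7929 kg/m³
  elm: E = 12.60 GPa, ρ = 693.0 kg/m³
  alloy steel: E = 203.0 GPa, ρ = 7851 kg/m³
  titanium alloy: E = 112.5 GPa, ρ = 4410 kg/m³
  beryllium: M = 3.65×10⁻³
  elm: M = 3.36×10⁻³
  concrete: M = 1.29×10⁻³
  PEEK: M = 1.21×10⁻³
  titanium alloy: M = 1.09×10⁻³
  alloy steel: M = 0.749×10⁻³
  maraging steel: M = 0.716×10⁻³
Highest index: beryllium.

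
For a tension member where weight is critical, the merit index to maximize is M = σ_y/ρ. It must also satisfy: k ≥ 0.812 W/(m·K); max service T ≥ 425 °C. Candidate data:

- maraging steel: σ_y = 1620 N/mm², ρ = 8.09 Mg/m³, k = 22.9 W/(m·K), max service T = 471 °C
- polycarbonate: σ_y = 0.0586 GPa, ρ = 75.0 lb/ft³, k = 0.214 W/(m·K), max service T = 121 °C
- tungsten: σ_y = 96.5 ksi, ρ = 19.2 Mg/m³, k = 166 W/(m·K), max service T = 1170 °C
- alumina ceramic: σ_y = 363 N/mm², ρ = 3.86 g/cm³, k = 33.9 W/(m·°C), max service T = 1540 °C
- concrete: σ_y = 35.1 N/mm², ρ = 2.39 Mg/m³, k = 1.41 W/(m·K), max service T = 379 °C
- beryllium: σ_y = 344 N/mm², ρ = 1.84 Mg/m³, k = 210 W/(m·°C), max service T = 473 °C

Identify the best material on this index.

maraging steel

Screen on constraints: k ≥ 0.812 W/(m·K); max service T ≥ 425 °C. Survivors: maraging steel, tungsten, alumina ceramic, beryllium.
Normalizing units and computing the index:
  maraging steel: σ_y = 1620 MPa, ρ = 8090 kg/m³
  tungsten: σ_y = 665.3 MPa, ρ = 19200 kg/m³
  alumina ceramic: σ_y = 363.0 MPa, ρ = 3860 kg/m³
  beryllium: σ_y = 344.0 MPa, ρ = 1840 kg/m³
  maraging steel: M = 200 kN·m/kg
  beryllium: M = 187 kN·m/kg
  alumina ceramic: M = 94.0 kN·m/kg
  tungsten: M = 34.7 kN·m/kg
Maraging steel ranks first.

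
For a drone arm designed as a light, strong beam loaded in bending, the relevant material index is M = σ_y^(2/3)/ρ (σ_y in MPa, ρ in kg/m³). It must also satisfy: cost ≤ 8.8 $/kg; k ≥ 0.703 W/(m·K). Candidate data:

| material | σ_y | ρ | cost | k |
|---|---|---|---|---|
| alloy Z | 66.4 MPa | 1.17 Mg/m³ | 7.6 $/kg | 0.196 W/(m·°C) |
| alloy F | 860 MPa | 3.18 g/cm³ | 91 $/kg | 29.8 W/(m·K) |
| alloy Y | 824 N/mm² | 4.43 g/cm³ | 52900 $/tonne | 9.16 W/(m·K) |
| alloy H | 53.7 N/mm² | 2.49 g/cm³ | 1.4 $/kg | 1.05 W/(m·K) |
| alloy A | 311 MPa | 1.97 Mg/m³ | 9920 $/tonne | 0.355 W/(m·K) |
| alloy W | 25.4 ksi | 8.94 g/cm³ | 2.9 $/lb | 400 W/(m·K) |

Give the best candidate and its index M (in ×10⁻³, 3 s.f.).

Screen on constraints: cost ≤ 8.8 $/kg; k ≥ 0.703 W/(m·K). Survivors: alloy H, alloy W.
In SI units:
  alloy H: σ_y = 53.70 MPa, ρ = 2490 kg/m³
  alloy W: σ_y = 175.1 MPa, ρ = 8940 kg/m³
  alloy H: M = 5.72×10⁻³
  alloy W: M = 3.50×10⁻³
Alloy H ranks first.

alloy H, M = 5.72×10⁻³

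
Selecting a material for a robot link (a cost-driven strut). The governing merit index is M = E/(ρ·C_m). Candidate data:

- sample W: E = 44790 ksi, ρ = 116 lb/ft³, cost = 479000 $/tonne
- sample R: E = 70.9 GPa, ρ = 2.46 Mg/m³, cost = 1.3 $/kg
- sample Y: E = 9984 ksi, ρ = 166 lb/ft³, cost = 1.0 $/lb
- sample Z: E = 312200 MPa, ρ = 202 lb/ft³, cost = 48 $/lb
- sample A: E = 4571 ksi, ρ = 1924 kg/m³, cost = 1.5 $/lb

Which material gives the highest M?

Convert each candidate to consistent units, then evaluate M:
  sample W: E = 308.8 GPa, ρ = 1858 kg/m³, cost = 479.0 $/kg
  sample R: E = 70.90 GPa, ρ = 2460 kg/m³, cost = 1.300 $/kg
  sample Y: E = 68.84 GPa, ρ = 2659 kg/m³, cost = 2.205 $/kg
  sample Z: E = 312.2 GPa, ρ = 3236 kg/m³, cost = 105.8 $/kg
  sample A: E = 31.52 GPa, ρ = 1924 kg/m³, cost = 3.307 $/kg
  sample R: M = 22.2 MN·m per $
  sample Y: M = 11.7 MN·m per $
  sample A: M = 4.95 MN·m per $
  sample Z: M = 0.912 MN·m per $
  sample W: M = 0.347 MN·m per $
Highest index: sample R.

sample R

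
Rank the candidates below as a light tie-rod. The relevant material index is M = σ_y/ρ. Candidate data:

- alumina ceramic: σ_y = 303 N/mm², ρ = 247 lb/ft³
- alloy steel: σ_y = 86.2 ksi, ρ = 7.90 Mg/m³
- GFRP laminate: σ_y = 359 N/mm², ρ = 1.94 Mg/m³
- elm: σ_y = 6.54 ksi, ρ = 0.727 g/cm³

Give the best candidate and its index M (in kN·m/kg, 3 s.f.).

GFRP laminate, M = 185 kN·m/kg

Normalizing units and computing the index:
  alumina ceramic: σ_y = 303.0 MPa, ρ = 3957 kg/m³
  alloy steel: σ_y = 594.3 MPa, ρ = 7900 kg/m³
  GFRP laminate: σ_y = 359.0 MPa, ρ = 1940 kg/m³
  elm: σ_y = 45.09 MPa, ρ = 727.0 kg/m³
  GFRP laminate: M = 185 kN·m/kg
  alumina ceramic: M = 76.6 kN·m/kg
  alloy steel: M = 75.2 kN·m/kg
  elm: M = 62.0 kN·m/kg
GFRP laminate has the largest M.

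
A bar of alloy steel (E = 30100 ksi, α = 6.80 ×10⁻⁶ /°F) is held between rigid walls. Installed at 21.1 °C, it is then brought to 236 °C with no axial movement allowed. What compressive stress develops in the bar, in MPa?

E = 30100 ksi = 207.5 GPa.
α = 6.80×10⁻⁶/°F × 9/5 = 12.2×10⁻⁶/K.
ΔT = 214.9 K. Constrained thermal stress σ = E·α·ΔT = 207.5×10³ MPa × 12.2×10⁻⁶ × 214.9 = 546 MPa (compressive).

546 MPa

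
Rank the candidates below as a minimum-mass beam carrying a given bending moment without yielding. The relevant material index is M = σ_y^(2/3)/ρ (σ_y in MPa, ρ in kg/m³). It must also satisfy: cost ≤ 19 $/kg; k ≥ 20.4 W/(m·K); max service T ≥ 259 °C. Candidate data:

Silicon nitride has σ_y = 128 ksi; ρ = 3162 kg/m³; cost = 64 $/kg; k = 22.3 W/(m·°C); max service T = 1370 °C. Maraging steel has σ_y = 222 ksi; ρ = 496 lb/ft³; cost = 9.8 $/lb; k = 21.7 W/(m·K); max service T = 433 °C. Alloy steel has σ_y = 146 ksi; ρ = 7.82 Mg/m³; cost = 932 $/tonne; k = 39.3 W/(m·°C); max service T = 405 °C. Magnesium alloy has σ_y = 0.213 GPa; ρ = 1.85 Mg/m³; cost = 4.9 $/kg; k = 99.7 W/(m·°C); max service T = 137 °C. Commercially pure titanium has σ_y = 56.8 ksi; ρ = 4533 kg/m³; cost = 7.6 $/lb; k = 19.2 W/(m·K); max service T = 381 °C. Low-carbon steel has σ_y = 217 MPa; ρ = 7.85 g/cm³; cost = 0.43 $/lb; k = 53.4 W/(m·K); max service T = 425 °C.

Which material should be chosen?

alloy steel

Screen on constraints: cost ≤ 19 $/kg; k ≥ 20.4 W/(m·K); max service T ≥ 259 °C. Survivors: alloy steel, low-carbon steel.
In SI units:
  alloy steel: σ_y = 1007 MPa, ρ = 7820 kg/m³
  low-carbon steel: σ_y = 217.0 MPa, ρ = 7850 kg/m³
  alloy steel: M = 12.8×10⁻³
  low-carbon steel: M = 4.60×10⁻³
Highest index: alloy steel.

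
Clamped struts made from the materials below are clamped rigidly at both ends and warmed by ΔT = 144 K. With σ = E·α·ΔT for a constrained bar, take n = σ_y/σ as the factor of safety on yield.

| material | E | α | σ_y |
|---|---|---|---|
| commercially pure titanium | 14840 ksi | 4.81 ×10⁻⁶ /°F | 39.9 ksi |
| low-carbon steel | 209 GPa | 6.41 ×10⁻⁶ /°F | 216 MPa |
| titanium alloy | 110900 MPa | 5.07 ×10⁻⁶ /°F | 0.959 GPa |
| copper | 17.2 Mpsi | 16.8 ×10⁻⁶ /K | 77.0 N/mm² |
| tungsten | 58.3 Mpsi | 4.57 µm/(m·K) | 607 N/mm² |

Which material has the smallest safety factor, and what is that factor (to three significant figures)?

copper, n = 0.268

Converting E to GPa, α to ×10⁻⁶/K, σ_y to MPa, then σ and n for each:
  commercially pure titanium: E = 102.3, α = 8.66, σ_y = 275.1 → σ = 128 MPa, n = 2.16
  low-carbon steel: E = 209.0, α = 11.5, σ_y = 216.0 → σ = 347 MPa, n = 0.622
  titanium alloy: E = 110.9, α = 9.13, σ_y = 959.0 → σ = 146 MPa, n = 6.58
  copper: E = 118.6, α = 16.8, σ_y = 77.00 → σ = 287 MPa, n = 0.268
  tungsten: E = 402.0, α = 4.57, σ_y = 607.0 → σ = 265 MPa, n = 2.29
Copper has the lowest safety factor, n = 0.268.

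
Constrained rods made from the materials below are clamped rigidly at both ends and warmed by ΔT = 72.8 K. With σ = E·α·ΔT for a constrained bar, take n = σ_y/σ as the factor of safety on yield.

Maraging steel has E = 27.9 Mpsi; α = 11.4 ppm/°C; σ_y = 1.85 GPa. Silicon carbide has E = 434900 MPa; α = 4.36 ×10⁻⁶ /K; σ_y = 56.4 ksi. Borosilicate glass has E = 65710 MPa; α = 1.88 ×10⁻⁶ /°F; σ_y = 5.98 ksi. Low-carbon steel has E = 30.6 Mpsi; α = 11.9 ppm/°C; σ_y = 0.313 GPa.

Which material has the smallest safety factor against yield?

Converting E to GPa, α to ×10⁻⁶/K, σ_y to MPa, then σ and n for each:
  maraging steel: E = 192.4, α = 11.4, σ_y = 1850 → σ = 160 MPa, n = 11.6
  silicon carbide: E = 434.9, α = 4.36, σ_y = 388.9 → σ = 138 MPa, n = 2.82
  borosilicate glass: E = 65.71, α = 3.38, σ_y = 41.23 → σ = 16.2 MPa, n = 2.55
  low-carbon steel: E = 211.0, α = 11.9, σ_y = 313.0 → σ = 183 MPa, n = 1.71
Smallest n: low-carbon steel with n = 1.71.

low-carbon steel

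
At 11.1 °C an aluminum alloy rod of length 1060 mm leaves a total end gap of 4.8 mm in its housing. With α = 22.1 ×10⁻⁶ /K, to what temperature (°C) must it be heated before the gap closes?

216 °C

α·L₀·ΔT = 4.8 mm ⇒ ΔT = 4.8 / (22.1×10⁻⁶ × 1060.0) = 204.9 K.
T = 11.1 + 204.9 = 216.0 °C.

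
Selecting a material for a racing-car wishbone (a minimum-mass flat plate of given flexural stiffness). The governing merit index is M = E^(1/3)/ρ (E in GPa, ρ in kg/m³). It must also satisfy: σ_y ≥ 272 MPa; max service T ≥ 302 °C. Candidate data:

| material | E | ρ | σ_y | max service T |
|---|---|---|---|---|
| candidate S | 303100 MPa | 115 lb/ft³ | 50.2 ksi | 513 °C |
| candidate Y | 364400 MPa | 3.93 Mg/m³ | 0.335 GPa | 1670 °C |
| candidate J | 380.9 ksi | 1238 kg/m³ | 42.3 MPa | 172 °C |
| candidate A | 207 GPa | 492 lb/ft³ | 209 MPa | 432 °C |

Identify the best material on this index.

candidate S

Screen on constraints: σ_y ≥ 272 MPa; max service T ≥ 302 °C. Survivors: candidate S, candidate Y.
Normalizing units and computing the index:
  candidate S: E = 303.1 GPa, ρ = 1842 kg/m³
  candidate Y: E = 364.4 GPa, ρ = 3930 kg/m³
  candidate S: M = 3.65×10⁻³
  candidate Y: M = 1.82×10⁻³
Candidate S ranks first.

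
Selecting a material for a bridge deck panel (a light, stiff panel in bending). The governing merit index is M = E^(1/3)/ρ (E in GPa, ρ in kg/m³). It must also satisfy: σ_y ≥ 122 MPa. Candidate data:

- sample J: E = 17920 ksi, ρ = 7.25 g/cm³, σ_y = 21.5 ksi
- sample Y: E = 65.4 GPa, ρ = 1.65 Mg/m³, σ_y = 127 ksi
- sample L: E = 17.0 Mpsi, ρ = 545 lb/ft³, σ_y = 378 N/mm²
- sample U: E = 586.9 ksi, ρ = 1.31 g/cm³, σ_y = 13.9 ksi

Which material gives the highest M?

sample Y

Screen on constraints: σ_y ≥ 122 MPa. Survivors: sample J, sample Y, sample L.
After converting to SI:
  sample J: E = 123.6 GPa, ρ = 7250 kg/m³
  sample Y: E = 65.40 GPa, ρ = 1650 kg/m³
  sample L: E = 117.2 GPa, ρ = 8730 kg/m³
  sample Y: M = 2.44×10⁻³
  sample J: M = 0.687×10⁻³
  sample L: M = 0.561×10⁻³
The maximum is for sample Y.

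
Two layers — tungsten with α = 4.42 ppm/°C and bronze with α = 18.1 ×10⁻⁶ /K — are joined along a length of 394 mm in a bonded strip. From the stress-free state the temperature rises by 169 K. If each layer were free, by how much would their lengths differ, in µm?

Δα = |4.42 − 18.1|×10⁻⁶/K = 13.7×10⁻⁶/K.
ΔL_mismatch = Δα·L·ΔT = 13.7×10⁻⁶ × 394.0 mm × 169.0 K = 911 µm.

911 µm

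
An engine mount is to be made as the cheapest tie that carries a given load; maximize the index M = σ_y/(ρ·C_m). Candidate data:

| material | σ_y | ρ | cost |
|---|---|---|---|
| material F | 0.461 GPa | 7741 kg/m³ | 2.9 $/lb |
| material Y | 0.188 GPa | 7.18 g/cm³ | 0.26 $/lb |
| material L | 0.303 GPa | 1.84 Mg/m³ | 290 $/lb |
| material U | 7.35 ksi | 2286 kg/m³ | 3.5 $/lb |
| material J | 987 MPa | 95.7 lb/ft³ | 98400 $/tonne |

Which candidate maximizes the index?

After converting to SI:
  material F: σ_y = 461.0 MPa, ρ = 7741 kg/m³, cost = 6.393 $/kg
  material Y: σ_y = 188.0 MPa, ρ = 7180 kg/m³, cost = 0.5732 $/kg
  material L: σ_y = 303.0 MPa, ρ = 1840 kg/m³, cost = 639.3 $/kg
  material U: σ_y = 50.68 MPa, ρ = 2286 kg/m³, cost = 7.716 $/kg
  material J: σ_y = 987.0 MPa, ρ = 1533 kg/m³, cost = 98.40 $/kg
  material Y: M = 45.7 kN·m per $
  material F: M = 9.31 kN·m per $
  material J: M = 6.54 kN·m per $
  material U: M = 2.87 kN·m per $
  material L: M = 0.258 kN·m per $
The maximum is for material Y.

material Y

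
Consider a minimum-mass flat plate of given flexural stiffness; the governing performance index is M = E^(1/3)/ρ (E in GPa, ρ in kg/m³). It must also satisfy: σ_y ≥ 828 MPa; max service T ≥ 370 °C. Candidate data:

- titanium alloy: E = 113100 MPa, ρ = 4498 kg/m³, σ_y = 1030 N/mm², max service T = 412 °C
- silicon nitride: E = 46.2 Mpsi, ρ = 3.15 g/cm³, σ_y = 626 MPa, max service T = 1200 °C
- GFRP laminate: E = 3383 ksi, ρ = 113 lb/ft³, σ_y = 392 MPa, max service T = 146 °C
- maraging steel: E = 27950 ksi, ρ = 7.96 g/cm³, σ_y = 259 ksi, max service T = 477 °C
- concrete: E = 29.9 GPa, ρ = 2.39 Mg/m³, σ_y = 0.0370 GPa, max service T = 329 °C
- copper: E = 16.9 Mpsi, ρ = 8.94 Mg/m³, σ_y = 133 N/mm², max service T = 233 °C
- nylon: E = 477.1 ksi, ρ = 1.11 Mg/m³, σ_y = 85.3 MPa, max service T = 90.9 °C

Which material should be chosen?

Screen on constraints: σ_y ≥ 828 MPa; max service T ≥ 370 °C. Survivors: titanium alloy, maraging steel.
In SI units:
  titanium alloy: E = 113.1 GPa, ρ = 4498 kg/m³
  maraging steel: E = 192.7 GPa, ρ = 7960 kg/m³
  titanium alloy: M = 1.08×10⁻³
  maraging steel: M = 0.726×10⁻³
Titanium alloy ranks first.

titanium alloy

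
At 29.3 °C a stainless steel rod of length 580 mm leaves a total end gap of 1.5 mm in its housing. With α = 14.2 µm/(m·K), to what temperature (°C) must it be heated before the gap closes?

α·L₀·ΔT = 1.5 mm ⇒ ΔT = 1.5 / (14.2×10⁻⁶ × 580.0) = 182.1 K.
T = 29.3 + 182.1 = 211.4 °C.

211 °C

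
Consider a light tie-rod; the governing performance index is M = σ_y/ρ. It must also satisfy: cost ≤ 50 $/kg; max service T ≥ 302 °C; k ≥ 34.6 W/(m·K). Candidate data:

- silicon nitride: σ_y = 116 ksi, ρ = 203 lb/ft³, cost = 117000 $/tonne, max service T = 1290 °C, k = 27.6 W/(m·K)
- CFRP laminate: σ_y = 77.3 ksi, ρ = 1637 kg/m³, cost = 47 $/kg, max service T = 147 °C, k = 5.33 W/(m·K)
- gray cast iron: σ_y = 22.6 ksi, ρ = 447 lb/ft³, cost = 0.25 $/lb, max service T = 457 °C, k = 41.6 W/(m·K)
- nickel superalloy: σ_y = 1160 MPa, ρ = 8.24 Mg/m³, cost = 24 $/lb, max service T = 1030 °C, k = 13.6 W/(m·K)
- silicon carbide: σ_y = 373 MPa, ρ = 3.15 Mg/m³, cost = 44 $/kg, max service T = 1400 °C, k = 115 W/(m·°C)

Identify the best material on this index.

Screen on constraints: cost ≤ 50 $/kg; max service T ≥ 302 °C; k ≥ 34.6 W/(m·K). Survivors: gray cast iron, silicon carbide.
After converting to SI:
  gray cast iron: σ_y = 155.8 MPa, ρ = 7160 kg/m³
  silicon carbide: σ_y = 373.0 MPa, ρ = 3150 kg/m³
  silicon carbide: M = 118 kN·m/kg
  gray cast iron: M = 21.8 kN·m/kg
Silicon carbide ranks first.

silicon carbide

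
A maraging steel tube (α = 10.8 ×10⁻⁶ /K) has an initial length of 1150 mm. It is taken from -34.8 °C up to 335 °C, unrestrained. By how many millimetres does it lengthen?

4.59 mm

ΔT = 335 − (-34.8) = 369.8 K.
ΔL = α·L₀·ΔT = 10.8×10⁻⁶ × 1150 mm × 369.8 K = 4.59 mm.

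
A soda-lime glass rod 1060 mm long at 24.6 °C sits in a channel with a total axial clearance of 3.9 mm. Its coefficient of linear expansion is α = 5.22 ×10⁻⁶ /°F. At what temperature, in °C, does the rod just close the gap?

α = 5.22×10⁻⁶/°F × 9/5 = 9.40×10⁻⁶/K.
α·L₀·ΔT = 3.9 mm ⇒ ΔT = 3.9 / (9.40×10⁻⁶ × 1060.0) = 391.6 K.
T = 24.6 + 391.6 = 416.2 °C.

416 °C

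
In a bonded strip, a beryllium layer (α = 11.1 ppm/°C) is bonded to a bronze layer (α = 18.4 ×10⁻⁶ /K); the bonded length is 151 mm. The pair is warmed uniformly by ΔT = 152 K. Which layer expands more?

α(beryllium) = 11.1×10⁻⁶/K vs α(bronze) = 18.4×10⁻⁶/K.
Higher α expands more for the same ΔT: bronze.

bronze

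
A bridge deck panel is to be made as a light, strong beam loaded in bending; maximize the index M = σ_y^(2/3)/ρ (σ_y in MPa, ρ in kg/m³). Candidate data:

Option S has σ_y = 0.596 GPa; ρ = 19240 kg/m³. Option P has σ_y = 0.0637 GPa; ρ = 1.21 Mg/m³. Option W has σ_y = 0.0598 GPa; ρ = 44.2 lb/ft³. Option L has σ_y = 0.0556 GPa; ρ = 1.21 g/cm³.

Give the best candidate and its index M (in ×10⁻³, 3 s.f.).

Putting every candidate on a common basis:
  option S: σ_y = 596.0 MPa, ρ = 19240 kg/m³
  option P: σ_y = 63.70 MPa, ρ = 1210 kg/m³
  option W: σ_y = 59.80 MPa, ρ = 708.0 kg/m³
  option L: σ_y = 55.60 MPa, ρ = 1210 kg/m³
  option W: M = 21.6×10⁻³
  option P: M = 13.2×10⁻³
  option L: M = 12.0×10⁻³
  option S: M = 3.68×10⁻³
The maximum is for option W.

option W, M = 21.6×10⁻³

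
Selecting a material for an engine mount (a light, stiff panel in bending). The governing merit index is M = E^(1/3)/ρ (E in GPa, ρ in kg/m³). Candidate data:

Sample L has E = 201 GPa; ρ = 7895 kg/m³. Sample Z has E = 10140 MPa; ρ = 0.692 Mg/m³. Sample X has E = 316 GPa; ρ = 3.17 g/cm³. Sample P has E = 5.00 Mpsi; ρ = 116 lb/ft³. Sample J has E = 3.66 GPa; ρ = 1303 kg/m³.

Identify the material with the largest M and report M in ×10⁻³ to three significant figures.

Normalizing units and computing the index:
  sample L: E = 201.0 GPa, ρ = 7895 kg/m³
  sample Z: E = 10.14 GPa, ρ = 692.0 kg/m³
  sample X: E = 316.0 GPa, ρ = 3170 kg/m³
  sample P: E = 34.47 GPa, ρ = 1858 kg/m³
  sample J: E = 3.660 GPa, ρ = 1303 kg/m³
  sample Z: M = 3.13×10⁻³
  sample X: M = 2.15×10⁻³
  sample P: M = 1.75×10⁻³
  sample J: M = 1.18×10⁻³
  sample L: M = 0.742×10⁻³
Highest index: sample Z.

sample Z, M = 3.13×10⁻³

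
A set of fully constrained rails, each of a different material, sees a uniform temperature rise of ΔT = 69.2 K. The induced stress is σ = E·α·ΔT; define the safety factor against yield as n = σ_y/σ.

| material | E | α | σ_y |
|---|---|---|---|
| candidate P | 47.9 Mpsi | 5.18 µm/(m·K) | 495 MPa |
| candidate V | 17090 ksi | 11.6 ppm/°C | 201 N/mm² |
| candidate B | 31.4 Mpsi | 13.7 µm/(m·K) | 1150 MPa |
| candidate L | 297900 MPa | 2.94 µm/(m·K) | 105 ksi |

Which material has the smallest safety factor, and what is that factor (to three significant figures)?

candidate V, n = 2.13

Converting E to GPa, α to ×10⁻⁶/K, σ_y to MPa, then σ and n for each:
  candidate P: E = 330.3, α = 5.18, σ_y = 495.0 → σ = 118 MPa, n = 4.18
  candidate V: E = 117.8, α = 11.6, σ_y = 201.0 → σ = 94.6 MPa, n = 2.13
  candidate B: E = 216.5, α = 13.7, σ_y = 1150 → σ = 205 MPa, n = 5.60
  candidate L: E = 297.9, α = 2.94, σ_y = 723.9 → σ = 60.6 MPa, n = 11.9
Candidate V has the lowest safety factor, n = 2.13.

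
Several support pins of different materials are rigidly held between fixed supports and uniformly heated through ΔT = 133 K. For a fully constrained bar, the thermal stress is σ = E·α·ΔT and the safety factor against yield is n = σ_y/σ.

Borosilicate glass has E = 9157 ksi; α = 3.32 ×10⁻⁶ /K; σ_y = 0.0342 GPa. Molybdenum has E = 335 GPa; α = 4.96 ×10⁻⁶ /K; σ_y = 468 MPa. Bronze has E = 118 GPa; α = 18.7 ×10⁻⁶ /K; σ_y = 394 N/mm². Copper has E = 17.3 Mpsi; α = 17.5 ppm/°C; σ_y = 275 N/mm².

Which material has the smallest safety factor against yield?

copper

In consistent units (E in GPa, α in ×10⁻⁶/K, σ_y in MPa):
  borosilicate glass: E = 63.14, α = 3.32, σ_y = 34.20 → σ = 27.9 MPa, n = 1.23
  molybdenum: E = 335.0, α = 4.96, σ_y = 468.0 → σ = 221 MPa, n = 2.12
  bronze: E = 118.0, α = 18.7, σ_y = 394.0 → σ = 293 MPa, n = 1.34
  copper: E = 119.3, α = 17.5, σ_y = 275.0 → σ = 278 MPa, n = 0.991
Smallest n: copper with n = 0.991.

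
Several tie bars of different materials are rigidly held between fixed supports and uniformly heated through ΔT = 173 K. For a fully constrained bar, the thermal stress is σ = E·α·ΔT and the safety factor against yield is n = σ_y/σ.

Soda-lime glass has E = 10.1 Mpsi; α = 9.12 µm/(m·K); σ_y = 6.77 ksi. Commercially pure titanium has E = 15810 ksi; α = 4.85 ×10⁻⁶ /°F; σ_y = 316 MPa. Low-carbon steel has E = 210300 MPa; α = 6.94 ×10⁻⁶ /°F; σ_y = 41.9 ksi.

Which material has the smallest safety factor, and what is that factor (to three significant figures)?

With everything in SI (GPa, ×10⁻⁶/K, MPa):
  soda-lime glass: E = 69.64, α = 9.12, σ_y = 46.68 → σ = 110 MPa, n = 0.425
  commercially pure titanium: E = 109.0, α = 8.73, σ_y = 316.0 → σ = 165 MPa, n = 1.92
  low-carbon steel: E = 210.3, α = 12.5, σ_y = 288.9 → σ = 454 MPa, n = 0.636
Smallest n: soda-lime glass with n = 0.425.

soda-lime glass, n = 0.425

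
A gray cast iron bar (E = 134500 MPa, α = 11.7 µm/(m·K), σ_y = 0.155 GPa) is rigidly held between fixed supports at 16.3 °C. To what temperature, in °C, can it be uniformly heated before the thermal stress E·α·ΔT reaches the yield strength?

115 °C

E = 134500 MPa = 134.5 GPa.
σ_y = 0.155 GPa = 155.0 MPa.
E·α·ΔT = 155.0 MPa ⇒ ΔT = 155.0 / (134.5×10³ × 11.7×10⁻⁶) = 98.50 K.
T = 16.3 + 98.50 = 114.8 °C.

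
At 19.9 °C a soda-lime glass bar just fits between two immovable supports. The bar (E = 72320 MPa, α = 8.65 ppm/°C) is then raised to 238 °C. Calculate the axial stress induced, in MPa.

136 MPa

E = 72320 MPa = 72.32 GPa.
ΔT = 218.1 K. Constrained thermal stress σ = E·α·ΔT = 72.32×10³ MPa × 8.65×10⁻⁶ × 218.1 = 136 MPa (compressive).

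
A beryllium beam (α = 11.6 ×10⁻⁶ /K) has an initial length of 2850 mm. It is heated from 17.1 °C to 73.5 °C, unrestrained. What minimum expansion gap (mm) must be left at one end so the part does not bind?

1.86 mm

ΔT = 73.5 − 17.1 = 56.40 K.
ΔL = α·L₀·ΔT = 11.6×10⁻⁶ × 2850 mm × 56.40 K = 1.86 mm.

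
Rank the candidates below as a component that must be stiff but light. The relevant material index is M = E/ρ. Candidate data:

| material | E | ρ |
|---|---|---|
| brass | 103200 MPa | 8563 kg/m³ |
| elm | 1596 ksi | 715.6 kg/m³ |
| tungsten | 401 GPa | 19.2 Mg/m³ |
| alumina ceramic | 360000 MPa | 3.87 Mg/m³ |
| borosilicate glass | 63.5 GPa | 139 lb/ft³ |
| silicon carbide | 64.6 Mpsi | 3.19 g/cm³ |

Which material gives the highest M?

silicon carbide

Convert each candidate to consistent units, then evaluate M:
  brass: E = 103.2 GPa, ρ = 8563 kg/m³
  elm: E = 11.00 GPa, ρ = 715.6 kg/m³
  tungsten: E = 401.0 GPa, ρ = 19200 kg/m³
  alumina ceramic: E = 360.0 GPa, ρ = 3870 kg/m³
  borosilicate glass: E = 63.50 GPa, ρ = 2227 kg/m³
  silicon carbide: E = 445.4 GPa, ρ = 3190 kg/m³
  silicon carbide: M = 140 MN·m/kg
  alumina ceramic: M = 93.0 MN·m/kg
  borosilicate glass: M = 28.5 MN·m/kg
  tungsten: M = 20.9 MN·m/kg
  elm: M = 15.4 MN·m/kg
  brass: M = 12.1 MN·m/kg
The maximum is for silicon carbide.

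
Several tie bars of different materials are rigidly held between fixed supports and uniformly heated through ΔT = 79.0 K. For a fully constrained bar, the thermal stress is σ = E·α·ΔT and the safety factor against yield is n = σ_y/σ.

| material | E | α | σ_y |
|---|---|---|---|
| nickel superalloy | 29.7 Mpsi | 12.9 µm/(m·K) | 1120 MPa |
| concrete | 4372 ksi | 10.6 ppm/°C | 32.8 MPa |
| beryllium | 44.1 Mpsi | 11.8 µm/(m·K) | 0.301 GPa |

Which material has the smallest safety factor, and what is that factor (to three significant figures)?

With everything in SI (GPa, ×10⁻⁶/K, MPa):
  nickel superalloy: E = 204.8, α = 12.9, σ_y = 1120 → σ = 209 MPa, n = 5.37
  concrete: E = 30.14, α = 10.6, σ_y = 32.80 → σ = 25.2 MPa, n = 1.30
  beryllium: E = 304.1, α = 11.8, σ_y = 301.0 → σ = 283 MPa, n = 1.06
Beryllium has the lowest safety factor, n = 1.06.

beryllium, n = 1.06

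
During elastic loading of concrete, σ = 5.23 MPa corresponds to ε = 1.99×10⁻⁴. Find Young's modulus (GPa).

E = σ/ε = 5.23 MPa / 1.99×10⁻⁴ = 26280 MPa = 26.3 GPa.

26.3 GPa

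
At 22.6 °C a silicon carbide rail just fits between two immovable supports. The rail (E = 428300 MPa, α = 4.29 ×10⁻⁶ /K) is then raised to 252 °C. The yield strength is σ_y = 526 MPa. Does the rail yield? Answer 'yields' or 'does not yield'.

E = 428300 MPa = 428.3 GPa.
ΔT = 229.4 K. Constrained thermal stress σ = E·α·ΔT = 428.3×10³ MPa × 4.29×10⁻⁶ × 229.4 = 422 MPa (compressive).
Compare to σ_y = 526 MPa: σ < σ_y, so it does not yield.

does not yield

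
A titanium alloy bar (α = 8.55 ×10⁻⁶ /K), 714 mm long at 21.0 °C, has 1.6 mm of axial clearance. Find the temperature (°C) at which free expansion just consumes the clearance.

283 °C

α·L₀·ΔT = 1.6 mm ⇒ ΔT = 1.6 / (8.55×10⁻⁶ × 714.0) = 262.1 K.
T = 21.0 + 262.1 = 283.1 °C.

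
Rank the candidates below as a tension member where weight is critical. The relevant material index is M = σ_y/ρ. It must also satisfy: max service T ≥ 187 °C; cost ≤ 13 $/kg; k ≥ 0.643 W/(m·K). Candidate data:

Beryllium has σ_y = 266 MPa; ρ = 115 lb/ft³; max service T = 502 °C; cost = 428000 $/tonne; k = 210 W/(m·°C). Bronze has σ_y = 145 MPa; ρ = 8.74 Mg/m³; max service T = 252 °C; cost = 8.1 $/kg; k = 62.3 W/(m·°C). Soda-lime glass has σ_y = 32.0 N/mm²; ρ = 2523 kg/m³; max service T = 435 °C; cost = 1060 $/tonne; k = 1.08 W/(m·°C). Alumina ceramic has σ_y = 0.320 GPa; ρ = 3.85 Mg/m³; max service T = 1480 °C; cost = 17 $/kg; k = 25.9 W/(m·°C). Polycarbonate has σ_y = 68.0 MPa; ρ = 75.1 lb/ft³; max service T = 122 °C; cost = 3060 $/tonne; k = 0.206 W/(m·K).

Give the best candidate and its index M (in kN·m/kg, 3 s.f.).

bronze, M = 16.6 kN·m/kg

Screen on constraints: max service T ≥ 187 °C; cost ≤ 13 $/kg; k ≥ 0.643 W/(m·K). Survivors: bronze, soda-lime glass.
Putting every candidate on a common basis:
  bronze: σ_y = 145.0 MPa, ρ = 8740 kg/m³
  soda-lime glass: σ_y = 32.00 MPa, ρ = 2523 kg/m³
  bronze: M = 16.6 kN·m/kg
  soda-lime glass: M = 12.7 kN·m/kg
The maximum is for bronze.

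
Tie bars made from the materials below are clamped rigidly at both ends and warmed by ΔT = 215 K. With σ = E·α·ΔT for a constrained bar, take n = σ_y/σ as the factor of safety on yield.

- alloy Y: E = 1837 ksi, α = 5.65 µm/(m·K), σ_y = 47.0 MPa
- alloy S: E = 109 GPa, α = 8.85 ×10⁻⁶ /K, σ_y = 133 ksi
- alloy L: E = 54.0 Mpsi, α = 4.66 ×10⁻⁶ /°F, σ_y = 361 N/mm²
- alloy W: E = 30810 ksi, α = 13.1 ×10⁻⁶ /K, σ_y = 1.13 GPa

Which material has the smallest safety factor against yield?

alloy L

Converting E to GPa, α to ×10⁻⁶/K, σ_y to MPa, then σ and n for each:
  alloy Y: E = 12.67, α = 5.65, σ_y = 47.00 → σ = 15.4 MPa, n = 3.05
  alloy S: E = 109.0, α = 8.85, σ_y = 917.0 → σ = 207 MPa, n = 4.42
  alloy L: E = 372.3, α = 8.39, σ_y = 361.0 → σ = 671 MPa, n = 0.538
  alloy W: E = 212.4, α = 13.1, σ_y = 1130 → σ = 598 MPa, n = 1.89
The minimum is alloy L at n = 0.538.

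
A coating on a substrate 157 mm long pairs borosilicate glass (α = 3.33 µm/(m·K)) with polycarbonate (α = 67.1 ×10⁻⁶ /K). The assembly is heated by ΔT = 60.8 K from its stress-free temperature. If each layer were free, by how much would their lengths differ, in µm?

Δα = |3.33 − 67.1|×10⁻⁶/K = 63.8×10⁻⁶/K.
ΔL_mismatch = Δα·L·ΔT = 63.8×10⁻⁶ × 157.0 mm × 60.8 K = 609 µm.

609 µm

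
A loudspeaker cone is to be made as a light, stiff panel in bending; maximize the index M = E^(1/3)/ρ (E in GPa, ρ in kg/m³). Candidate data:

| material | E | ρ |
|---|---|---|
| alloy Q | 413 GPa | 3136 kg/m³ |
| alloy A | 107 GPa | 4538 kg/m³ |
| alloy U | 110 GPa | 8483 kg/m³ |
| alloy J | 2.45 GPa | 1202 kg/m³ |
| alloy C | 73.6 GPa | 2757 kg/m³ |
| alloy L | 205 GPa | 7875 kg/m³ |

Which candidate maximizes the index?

alloy Q

Per-candidate index values:
  alloy Q: M = 2.37×10⁻³
  alloy C: M = 1.52×10⁻³
  alloy J: M = 1.12×10⁻³
  alloy A: M = 1.05×10⁻³
  alloy L: M = 0.749×10⁻³
  alloy U: M = 0.565×10⁻³
The maximum is for alloy Q.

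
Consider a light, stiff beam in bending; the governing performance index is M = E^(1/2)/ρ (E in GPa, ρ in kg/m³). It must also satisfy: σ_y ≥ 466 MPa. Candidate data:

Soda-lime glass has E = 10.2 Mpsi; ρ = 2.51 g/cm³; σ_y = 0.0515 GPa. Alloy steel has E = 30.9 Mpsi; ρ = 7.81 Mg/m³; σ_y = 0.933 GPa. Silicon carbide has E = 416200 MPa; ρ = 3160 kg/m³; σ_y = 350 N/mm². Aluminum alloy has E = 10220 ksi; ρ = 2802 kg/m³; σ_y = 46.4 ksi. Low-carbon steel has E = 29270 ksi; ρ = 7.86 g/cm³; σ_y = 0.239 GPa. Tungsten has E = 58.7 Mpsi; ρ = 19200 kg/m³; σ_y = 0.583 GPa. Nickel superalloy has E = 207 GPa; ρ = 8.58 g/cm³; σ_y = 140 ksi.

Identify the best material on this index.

alloy steel

Screen on constraints: σ_y ≥ 466 MPa. Survivors: alloy steel, tungsten, nickel superalloy.
Putting every candidate on a common basis:
  alloy steel: E = 213.0 GPa, ρ = 7810 kg/m³
  tungsten: E = 404.7 GPa, ρ = 19200 kg/m³
  nickel superalloy: E = 207.0 GPa, ρ = 8580 kg/m³
  alloy steel: M = 1.87×10⁻³
  nickel superalloy: M = 1.68×10⁻³
  tungsten: M = 1.05×10⁻³
Alloy steel ranks first.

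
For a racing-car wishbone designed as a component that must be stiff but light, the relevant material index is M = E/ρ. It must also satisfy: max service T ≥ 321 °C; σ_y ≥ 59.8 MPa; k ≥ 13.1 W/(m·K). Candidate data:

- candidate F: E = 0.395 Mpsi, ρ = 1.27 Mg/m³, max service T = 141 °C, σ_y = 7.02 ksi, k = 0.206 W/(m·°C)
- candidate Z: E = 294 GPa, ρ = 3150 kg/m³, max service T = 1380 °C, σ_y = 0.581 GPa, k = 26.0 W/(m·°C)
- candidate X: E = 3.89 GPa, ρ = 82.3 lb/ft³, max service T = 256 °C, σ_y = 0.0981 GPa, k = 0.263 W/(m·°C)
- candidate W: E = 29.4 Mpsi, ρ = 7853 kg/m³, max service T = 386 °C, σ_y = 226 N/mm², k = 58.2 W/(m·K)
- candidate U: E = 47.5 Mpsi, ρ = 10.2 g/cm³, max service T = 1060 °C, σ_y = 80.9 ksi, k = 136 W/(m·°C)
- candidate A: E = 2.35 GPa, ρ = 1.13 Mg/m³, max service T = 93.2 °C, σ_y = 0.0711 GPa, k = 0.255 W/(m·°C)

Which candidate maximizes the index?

candidate Z

Screen on constraints: max service T ≥ 321 °C; σ_y ≥ 59.8 MPa; k ≥ 13.1 W/(m·K). Survivors: candidate Z, candidate W, candidate U.
In SI units:
  candidate Z: E = 294.0 GPa, ρ = 3150 kg/m³
  candidate W: E = 202.7 GPa, ρ = 7853 kg/m³
  candidate U: E = 327.5 GPa, ρ = 10200 kg/m³
  candidate Z: M = 93.3 MN·m/kg
  candidate U: M = 32.1 MN·m/kg
  candidate W: M = 25.8 MN·m/kg
Candidate Z has the largest M.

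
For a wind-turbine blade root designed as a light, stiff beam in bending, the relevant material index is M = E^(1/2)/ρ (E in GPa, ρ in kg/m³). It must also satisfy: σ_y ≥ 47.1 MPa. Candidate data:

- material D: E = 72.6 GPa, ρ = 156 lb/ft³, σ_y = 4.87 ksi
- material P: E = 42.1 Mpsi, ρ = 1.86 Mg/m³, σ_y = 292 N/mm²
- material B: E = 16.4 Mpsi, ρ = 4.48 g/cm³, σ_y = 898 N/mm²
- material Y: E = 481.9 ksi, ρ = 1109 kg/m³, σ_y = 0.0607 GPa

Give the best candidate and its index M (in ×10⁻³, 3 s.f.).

material P, M = 9.16×10⁻³

Screen on constraints: σ_y ≥ 47.1 MPa. Survivors: material P, material B, material Y.
In SI units:
  material P: E = 290.3 GPa, ρ = 1860 kg/m³
  material B: E = 113.1 GPa, ρ = 4480 kg/m³
  material Y: E = 3.323 GPa, ρ = 1109 kg/m³
  material P: M = 9.16×10⁻³
  material B: M = 2.37×10⁻³
  material Y: M = 1.64×10⁻³
Material P ranks first.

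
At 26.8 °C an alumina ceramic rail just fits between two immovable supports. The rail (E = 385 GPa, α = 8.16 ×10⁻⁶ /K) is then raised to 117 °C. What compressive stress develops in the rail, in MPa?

ΔT = 90.20 K. Constrained thermal stress σ = E·α·ΔT = 385.0×10³ MPa × 8.16×10⁻⁶ × 90.20 = 283 MPa (compressive).

283 MPa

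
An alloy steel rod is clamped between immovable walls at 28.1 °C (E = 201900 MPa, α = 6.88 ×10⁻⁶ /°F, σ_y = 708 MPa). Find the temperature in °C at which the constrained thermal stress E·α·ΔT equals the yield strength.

E = 201900 MPa = 201.9 GPa.
α = 6.88×10⁻⁶/°F × 9/5 = 12.4×10⁻⁶/K.
E·α·ΔT = 708.0 MPa ⇒ ΔT = 708.0 / (201.9×10³ × 12.4×10⁻⁶) = 283.2 K.
T = 28.1 + 283.2 = 311.3 °C.

311 °C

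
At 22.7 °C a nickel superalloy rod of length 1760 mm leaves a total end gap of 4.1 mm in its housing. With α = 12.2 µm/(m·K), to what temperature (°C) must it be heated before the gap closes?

α·L₀·ΔT = 4.1 mm ⇒ ΔT = 4.1 / (12.2×10⁻⁶ × 1760.0) = 190.9 K.
T = 22.7 + 190.9 = 213.6 °C.

214 °C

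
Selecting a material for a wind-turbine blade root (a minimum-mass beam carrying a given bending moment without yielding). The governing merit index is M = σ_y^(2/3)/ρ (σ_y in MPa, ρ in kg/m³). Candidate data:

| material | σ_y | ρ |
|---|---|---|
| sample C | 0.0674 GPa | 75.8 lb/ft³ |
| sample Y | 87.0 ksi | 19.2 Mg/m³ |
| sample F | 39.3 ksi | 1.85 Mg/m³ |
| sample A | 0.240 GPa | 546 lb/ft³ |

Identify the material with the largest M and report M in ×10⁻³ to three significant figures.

Convert each candidate to consistent units, then evaluate M:
  sample C: σ_y = 67.40 MPa, ρ = 1214 kg/m³
  sample Y: σ_y = 599.8 MPa, ρ = 19200 kg/m³
  sample F: σ_y = 271.0 MPa, ρ = 1850 kg/m³
  sample A: σ_y = 240.0 MPa, ρ = 8746 kg/m³
  sample F: M = 22.6×10⁻³
  sample C: M = 13.6×10⁻³
  sample A: M = 4.42×10⁻³
  sample Y: M = 3.70×10⁻³
Sample F ranks first.

sample F, M = 22.6×10⁻³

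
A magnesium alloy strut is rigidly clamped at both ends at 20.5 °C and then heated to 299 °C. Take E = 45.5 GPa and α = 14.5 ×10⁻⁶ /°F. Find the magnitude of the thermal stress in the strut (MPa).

331 MPa

α = 14.5×10⁻⁶/°F × 9/5 = 26.1×10⁻⁶/K.
ΔT = 278.5 K. Constrained thermal stress σ = E·α·ΔT = 45.50×10³ MPa × 26.1×10⁻⁶ × 278.5 = 331 MPa (compressive).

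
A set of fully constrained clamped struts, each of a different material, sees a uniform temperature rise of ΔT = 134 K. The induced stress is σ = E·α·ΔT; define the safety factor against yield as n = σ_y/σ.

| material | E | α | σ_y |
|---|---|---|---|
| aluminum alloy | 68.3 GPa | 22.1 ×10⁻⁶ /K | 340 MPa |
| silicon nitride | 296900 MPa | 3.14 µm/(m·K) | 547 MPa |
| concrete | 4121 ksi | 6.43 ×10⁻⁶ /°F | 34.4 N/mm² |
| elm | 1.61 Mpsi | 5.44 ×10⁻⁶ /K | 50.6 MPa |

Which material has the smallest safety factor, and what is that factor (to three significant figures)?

concrete, n = 0.781

Converting E to GPa, α to ×10⁻⁶/K, σ_y to MPa, then σ and n for each:
  aluminum alloy: E = 68.30, α = 22.1, σ_y = 340.0 → σ = 202 MPa, n = 1.68
  silicon nitride: E = 296.9, α = 3.14, σ_y = 547.0 → σ = 125 MPa, n = 4.38
  concrete: E = 28.41, α = 11.6, σ_y = 34.40 → σ = 44.1 MPa, n = 0.781
  elm: E = 11.10, α = 5.44, σ_y = 50.60 → σ = 8.09 MPa, n = 6.25
The minimum is concrete at n = 0.781.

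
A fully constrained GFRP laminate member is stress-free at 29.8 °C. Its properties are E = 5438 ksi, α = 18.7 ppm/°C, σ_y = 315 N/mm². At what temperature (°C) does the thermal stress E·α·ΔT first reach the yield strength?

479 °C

E = 5438 ksi = 37.49 GPa.
σ_y = 315 N/mm² = 315.0 MPa.
E·α·ΔT = 315.0 MPa ⇒ ΔT = 315.0 / (37.49×10³ × 18.7×10⁻⁶) = 449.3 K.
T = 29.8 + 449.3 = 479.1 °C.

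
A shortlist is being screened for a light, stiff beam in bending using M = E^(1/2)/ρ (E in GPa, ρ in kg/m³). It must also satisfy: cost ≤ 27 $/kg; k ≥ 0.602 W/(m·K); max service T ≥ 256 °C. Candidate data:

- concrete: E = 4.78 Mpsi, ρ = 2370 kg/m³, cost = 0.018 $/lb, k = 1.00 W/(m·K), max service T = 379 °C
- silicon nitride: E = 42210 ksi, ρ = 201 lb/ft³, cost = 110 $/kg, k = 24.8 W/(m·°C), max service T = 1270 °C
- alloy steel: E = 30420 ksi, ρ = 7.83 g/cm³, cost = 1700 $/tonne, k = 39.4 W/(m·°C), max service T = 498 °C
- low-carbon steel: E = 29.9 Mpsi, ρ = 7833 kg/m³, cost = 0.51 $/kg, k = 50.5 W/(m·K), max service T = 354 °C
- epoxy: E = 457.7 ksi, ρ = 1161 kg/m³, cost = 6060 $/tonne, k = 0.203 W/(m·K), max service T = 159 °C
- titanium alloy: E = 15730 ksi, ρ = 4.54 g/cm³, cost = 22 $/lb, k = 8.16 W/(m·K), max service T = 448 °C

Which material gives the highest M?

Screen on constraints: cost ≤ 27 $/kg; k ≥ 0.602 W/(m·K); max service T ≥ 256 °C. Survivors: concrete, alloy steel, low-carbon steel.
After converting to SI:
  concrete: E = 32.96 GPa, ρ = 2370 kg/m³
  alloy steel: E = 209.7 GPa, ρ = 7830 kg/m³
  low-carbon steel: E = 206.2 GPa, ρ = 7833 kg/m³
  concrete: M = 2.42×10⁻³
  alloy steel: M = 1.85×10⁻³
  low-carbon steel: M = 1.83×10⁻³
The maximum is for concrete.

concrete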